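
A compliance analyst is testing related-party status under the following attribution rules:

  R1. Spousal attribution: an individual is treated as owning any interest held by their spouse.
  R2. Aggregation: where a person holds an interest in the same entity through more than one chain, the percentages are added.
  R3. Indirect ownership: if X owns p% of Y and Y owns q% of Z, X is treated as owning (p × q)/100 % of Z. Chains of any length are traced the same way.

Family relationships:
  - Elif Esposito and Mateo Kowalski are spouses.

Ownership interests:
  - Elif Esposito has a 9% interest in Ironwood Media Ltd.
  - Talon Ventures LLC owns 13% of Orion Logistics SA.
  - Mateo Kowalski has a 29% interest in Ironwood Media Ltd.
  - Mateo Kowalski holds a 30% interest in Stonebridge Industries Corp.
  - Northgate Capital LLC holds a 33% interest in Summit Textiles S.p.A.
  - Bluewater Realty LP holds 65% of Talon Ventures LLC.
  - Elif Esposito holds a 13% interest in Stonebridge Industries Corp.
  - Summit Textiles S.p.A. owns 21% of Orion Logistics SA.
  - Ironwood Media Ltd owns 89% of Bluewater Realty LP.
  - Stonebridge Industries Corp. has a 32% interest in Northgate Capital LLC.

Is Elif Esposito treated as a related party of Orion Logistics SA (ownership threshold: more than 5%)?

By spousal attribution (R1), Elif Esposito is treated as also owning Mateo Kowalski's interest in Stonebridge Industries Corp, giving 13% + 30% = 43%.
By spousal attribution (R1), Elif Esposito is treated as also owning Mateo Kowalski's interest in Ironwood Media Ltd, giving 9% + 29% = 38%.
Chain via Stonebridge Industries Corp. → Northgate Capital LLC → Summit Textiles S.p.A. (R3): 43% × 32% × 33% × 21% = 0.953568% of Orion Logistics SA.
Chain via Ironwood Media Ltd → Bluewater Realty LP → Talon Ventures LLC (R3): 38% × 89% × 65% × 13% = 2.85779% of Orion Logistics SA.
Aggregating (R2): 0.953568% + 2.85779% = 3.811358%.
3.811358% does not exceed the 5% threshold, so Elif is not a related party to Orion Logistics SA.

No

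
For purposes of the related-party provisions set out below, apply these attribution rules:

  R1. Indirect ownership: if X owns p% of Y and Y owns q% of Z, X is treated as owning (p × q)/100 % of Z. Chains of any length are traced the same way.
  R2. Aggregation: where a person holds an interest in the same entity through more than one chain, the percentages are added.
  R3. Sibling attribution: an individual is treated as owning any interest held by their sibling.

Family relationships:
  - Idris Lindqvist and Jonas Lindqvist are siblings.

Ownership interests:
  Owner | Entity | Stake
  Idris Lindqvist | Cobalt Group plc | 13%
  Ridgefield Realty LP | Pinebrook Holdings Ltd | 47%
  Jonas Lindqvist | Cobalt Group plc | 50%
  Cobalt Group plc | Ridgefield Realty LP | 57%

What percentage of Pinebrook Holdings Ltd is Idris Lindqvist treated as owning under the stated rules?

16.8777%

By sibling attribution (R3), Idris Lindqvist is treated as also owning Jonas Lindqvist's interest in Cobalt Group plc, giving 13% + 50% = 63%.
Chain via Cobalt Group plc → Ridgefield Realty LP (R1): 63% × 57% × 47% = 16.8777% of Pinebrook Holdings Ltd.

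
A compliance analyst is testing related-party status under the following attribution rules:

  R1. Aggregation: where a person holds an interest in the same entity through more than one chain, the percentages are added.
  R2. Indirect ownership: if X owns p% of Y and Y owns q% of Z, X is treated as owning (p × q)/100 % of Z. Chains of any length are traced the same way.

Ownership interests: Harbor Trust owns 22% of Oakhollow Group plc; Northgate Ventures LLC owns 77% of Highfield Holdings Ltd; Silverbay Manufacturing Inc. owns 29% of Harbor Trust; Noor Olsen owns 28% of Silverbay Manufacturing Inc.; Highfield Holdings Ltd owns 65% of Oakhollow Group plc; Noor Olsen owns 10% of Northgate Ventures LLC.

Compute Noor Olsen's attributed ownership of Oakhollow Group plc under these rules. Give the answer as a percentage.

Chain via Northgate Ventures LLC → Highfield Holdings Ltd (R2): 10% × 77% × 65% = 5.005% of Oakhollow Group plc.
Chain via Silverbay Manufacturing Inc. → Harbor Trust (R2): 28% × 29% × 22% = 1.7864% of Oakhollow Group plc.
Aggregating (R1): 5.005% + 1.7864% = 6.7914%.

6.7914%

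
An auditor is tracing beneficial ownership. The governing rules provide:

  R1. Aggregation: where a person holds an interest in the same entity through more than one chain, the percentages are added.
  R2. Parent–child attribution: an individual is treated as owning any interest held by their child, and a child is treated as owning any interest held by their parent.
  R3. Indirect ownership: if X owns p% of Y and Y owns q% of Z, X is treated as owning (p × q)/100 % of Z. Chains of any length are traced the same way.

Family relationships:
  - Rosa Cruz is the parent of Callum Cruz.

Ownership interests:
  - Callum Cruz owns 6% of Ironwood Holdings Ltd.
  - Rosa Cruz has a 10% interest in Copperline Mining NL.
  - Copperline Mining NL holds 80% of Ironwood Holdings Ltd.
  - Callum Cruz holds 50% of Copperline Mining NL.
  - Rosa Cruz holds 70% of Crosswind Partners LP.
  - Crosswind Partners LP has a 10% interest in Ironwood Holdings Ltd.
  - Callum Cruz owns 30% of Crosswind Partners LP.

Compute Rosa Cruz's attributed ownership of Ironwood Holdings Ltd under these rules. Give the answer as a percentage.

By parent–child attribution (R2), Rosa Cruz is treated as also owning Callum Cruz's interest in Copperline Mining NL, giving 10% + 50% = 60%.
By parent–child attribution (R2), Rosa Cruz is treated as also owning Callum Cruz's interest in Crosswind Partners LP, giving 70% + 30% = 100%.
By parent–child attribution (R2), Rosa Cruz is treated as owning Callum Cruz's 6% interest in Ironwood Holdings Ltd.
Chain via Copperline Mining NL (R3): 60% × 80% = 48% of Ironwood Holdings Ltd.
Chain via Crosswind Partners LP (R3): 100% × 10% = 10% of Ironwood Holdings Ltd.
Direct interest in Ironwood Holdings Ltd: 6%.
Aggregating (R1): 48% + 10% + 6% = 64%.

64%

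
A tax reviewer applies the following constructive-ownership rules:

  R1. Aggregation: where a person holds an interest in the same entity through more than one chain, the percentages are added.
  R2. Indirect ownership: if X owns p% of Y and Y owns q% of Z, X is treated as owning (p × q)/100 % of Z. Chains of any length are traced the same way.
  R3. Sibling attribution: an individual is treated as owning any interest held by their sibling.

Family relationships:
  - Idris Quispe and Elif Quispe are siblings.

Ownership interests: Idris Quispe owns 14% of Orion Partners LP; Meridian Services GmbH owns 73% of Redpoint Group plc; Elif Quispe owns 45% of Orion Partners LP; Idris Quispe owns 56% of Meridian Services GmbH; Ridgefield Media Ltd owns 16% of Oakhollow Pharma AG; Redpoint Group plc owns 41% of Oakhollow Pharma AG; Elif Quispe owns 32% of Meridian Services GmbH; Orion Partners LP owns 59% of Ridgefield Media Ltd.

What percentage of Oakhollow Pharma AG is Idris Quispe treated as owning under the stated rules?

31.908%

By sibling attribution (R3), Idris Quispe is treated as also owning Elif Quispe's interest in Orion Partners LP, giving 14% + 45% = 59%.
By sibling attribution (R3), Idris Quispe is treated as also owning Elif Quispe's interest in Meridian Services GmbH, giving 56% + 32% = 88%.
Chain via Orion Partners LP → Ridgefield Media Ltd (R2): 59% × 59% × 16% = 5.5696% of Oakhollow Pharma AG.
Chain via Meridian Services GmbH → Redpoint Group plc (R2): 88% × 73% × 41% = 26.3384% of Oakhollow Pharma AG.
Aggregating (R1): 5.5696% + 26.3384% = 31.908%.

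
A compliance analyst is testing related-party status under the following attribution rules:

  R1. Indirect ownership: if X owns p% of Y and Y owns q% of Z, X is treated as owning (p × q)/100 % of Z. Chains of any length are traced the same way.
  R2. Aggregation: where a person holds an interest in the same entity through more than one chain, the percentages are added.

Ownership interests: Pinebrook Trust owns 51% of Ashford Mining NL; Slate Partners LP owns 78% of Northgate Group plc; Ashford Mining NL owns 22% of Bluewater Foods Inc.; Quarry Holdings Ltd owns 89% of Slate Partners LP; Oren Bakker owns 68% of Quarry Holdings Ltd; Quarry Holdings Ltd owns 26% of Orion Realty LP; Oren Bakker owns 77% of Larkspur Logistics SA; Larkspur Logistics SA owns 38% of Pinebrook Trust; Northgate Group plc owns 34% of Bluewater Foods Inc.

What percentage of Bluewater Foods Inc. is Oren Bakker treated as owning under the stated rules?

19.332876%

Chain via Quarry Holdings Ltd → Slate Partners LP → Northgate Group plc (R1): 68% × 89% × 78% × 34% = 16.049904% of Bluewater Foods Inc.
Chain via Larkspur Logistics SA → Pinebrook Trust → Ashford Mining NL (R1): 77% × 38% × 51% × 22% = 3.282972% of Bluewater Foods Inc.
Aggregating (R2): 16.049904% + 3.282972% = 19.332876%.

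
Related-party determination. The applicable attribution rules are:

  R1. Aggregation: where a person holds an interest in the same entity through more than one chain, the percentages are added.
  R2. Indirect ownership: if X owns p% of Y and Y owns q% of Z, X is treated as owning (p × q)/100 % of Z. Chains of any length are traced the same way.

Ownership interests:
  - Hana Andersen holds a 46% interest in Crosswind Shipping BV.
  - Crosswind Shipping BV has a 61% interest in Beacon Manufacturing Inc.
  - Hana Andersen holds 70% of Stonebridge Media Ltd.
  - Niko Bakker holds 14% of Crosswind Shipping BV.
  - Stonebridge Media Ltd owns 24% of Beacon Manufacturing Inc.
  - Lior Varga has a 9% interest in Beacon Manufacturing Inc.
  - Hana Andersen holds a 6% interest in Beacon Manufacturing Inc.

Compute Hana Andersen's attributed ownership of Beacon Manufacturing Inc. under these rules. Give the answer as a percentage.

50.86%

Chain via Stonebridge Media Ltd (R2): 70% × 24% = 16.8% of Beacon Manufacturing Inc.
Chain via Crosswind Shipping BV (R2): 46% × 61% = 28.06% of Beacon Manufacturing Inc.
Direct interest in Beacon Manufacturing Inc: 6%.
Aggregating (R1): 16.8% + 28.06% + 6% = 50.86%.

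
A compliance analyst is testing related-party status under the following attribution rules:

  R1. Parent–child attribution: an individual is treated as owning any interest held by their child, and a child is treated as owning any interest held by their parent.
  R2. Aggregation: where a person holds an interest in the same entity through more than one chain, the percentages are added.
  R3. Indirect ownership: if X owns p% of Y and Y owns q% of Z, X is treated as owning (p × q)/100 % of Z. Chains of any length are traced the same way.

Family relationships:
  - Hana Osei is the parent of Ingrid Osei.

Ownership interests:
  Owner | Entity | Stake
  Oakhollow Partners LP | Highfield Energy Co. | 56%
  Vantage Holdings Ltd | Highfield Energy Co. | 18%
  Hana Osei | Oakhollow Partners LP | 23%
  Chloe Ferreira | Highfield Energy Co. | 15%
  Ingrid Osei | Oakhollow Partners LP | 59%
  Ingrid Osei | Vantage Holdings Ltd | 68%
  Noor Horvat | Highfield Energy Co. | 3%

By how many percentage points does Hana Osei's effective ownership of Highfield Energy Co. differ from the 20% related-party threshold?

By parent–child attribution (R1), Hana Osei is treated as also owning Ingrid Osei's interest in Oakhollow Partners LP, giving 23% + 59% = 82%.
By parent–child attribution (R1), Hana Osei is treated as owning Ingrid Osei's 68% interest in Vantage Holdings Ltd.
Chain via Oakhollow Partners LP (R3): 82% × 56% = 45.92% of Highfield Energy Co.
Chain via Vantage Holdings Ltd (R3): 68% × 18% = 12.24% of Highfield Energy Co.
Aggregating (R2): 45.92% + 12.24% = 58.16%.
58.16% exceeds the 20% threshold by 38.16 percentage points.

38.16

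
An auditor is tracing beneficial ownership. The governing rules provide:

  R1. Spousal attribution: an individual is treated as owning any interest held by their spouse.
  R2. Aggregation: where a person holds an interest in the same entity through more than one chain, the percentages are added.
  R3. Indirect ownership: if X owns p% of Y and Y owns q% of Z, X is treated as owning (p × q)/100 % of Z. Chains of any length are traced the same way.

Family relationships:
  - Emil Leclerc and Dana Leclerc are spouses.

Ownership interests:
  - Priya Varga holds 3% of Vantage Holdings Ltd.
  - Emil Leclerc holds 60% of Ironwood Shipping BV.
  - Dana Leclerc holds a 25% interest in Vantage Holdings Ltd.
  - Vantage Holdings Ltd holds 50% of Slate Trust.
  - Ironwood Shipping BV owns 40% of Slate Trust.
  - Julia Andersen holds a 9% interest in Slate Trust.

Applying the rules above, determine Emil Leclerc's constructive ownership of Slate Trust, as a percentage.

By spousal attribution (R1), Emil Leclerc is treated as owning Dana Leclerc's 25% interest in Vantage Holdings Ltd.
Chain via Ironwood Shipping BV (R3): 60% × 40% = 24% of Slate Trust.
Chain via Vantage Holdings Ltd (R3): 25% × 50% = 12.5% of Slate Trust.
Aggregating (R2): 24% + 12.5% = 36.5%.

36.5%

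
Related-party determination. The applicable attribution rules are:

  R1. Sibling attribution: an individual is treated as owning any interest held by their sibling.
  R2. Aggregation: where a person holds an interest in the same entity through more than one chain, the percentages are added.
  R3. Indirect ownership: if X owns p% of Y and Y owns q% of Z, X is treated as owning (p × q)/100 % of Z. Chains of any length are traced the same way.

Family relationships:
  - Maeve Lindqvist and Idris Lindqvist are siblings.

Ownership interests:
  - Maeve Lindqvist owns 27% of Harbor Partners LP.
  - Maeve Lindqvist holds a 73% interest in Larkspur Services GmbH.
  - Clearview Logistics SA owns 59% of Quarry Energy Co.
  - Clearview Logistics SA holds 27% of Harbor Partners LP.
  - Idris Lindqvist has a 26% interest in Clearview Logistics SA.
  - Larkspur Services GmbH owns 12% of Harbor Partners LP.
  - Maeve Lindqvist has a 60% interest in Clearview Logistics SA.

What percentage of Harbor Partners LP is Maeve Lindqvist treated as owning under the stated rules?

58.98%

By sibling attribution (R1), Maeve Lindqvist is treated as also owning Idris Lindqvist's interest in Clearview Logistics SA, giving 60% + 26% = 86%.
Chain via Clearview Logistics SA (R3): 86% × 27% = 23.22% of Harbor Partners LP.
Chain via Larkspur Services GmbH (R3): 73% × 12% = 8.76% of Harbor Partners LP.
Direct interest in Harbor Partners LP: 27%.
Aggregating (R2): 23.22% + 8.76% + 27% = 58.98%.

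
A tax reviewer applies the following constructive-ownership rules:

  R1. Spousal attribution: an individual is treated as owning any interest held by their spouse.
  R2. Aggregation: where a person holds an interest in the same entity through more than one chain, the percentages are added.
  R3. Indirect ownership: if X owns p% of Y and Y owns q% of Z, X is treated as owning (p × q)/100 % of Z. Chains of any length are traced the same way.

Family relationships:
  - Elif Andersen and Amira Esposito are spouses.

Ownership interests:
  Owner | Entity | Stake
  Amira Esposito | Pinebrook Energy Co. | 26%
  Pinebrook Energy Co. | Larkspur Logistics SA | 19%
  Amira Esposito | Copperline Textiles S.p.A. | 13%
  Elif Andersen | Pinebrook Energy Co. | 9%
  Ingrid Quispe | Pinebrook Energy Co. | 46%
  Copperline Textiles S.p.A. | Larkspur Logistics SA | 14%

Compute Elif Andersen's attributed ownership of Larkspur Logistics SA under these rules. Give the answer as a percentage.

By spousal attribution (R1), Elif Andersen is treated as also owning Amira Esposito's interest in Pinebrook Energy Co, giving 9% + 26% = 35%.
By spousal attribution (R1), Elif Andersen is treated as owning Amira Esposito's 13% interest in Copperline Textiles S.p.A.
Chain via Pinebrook Energy Co. (R3): 35% × 19% = 6.65% of Larkspur Logistics SA.
Chain via Copperline Textiles S.p.A. (R3): 13% × 14% = 1.82% of Larkspur Logistics SA.
Aggregating (R2): 6.65% + 1.82% = 8.47%.

8.47%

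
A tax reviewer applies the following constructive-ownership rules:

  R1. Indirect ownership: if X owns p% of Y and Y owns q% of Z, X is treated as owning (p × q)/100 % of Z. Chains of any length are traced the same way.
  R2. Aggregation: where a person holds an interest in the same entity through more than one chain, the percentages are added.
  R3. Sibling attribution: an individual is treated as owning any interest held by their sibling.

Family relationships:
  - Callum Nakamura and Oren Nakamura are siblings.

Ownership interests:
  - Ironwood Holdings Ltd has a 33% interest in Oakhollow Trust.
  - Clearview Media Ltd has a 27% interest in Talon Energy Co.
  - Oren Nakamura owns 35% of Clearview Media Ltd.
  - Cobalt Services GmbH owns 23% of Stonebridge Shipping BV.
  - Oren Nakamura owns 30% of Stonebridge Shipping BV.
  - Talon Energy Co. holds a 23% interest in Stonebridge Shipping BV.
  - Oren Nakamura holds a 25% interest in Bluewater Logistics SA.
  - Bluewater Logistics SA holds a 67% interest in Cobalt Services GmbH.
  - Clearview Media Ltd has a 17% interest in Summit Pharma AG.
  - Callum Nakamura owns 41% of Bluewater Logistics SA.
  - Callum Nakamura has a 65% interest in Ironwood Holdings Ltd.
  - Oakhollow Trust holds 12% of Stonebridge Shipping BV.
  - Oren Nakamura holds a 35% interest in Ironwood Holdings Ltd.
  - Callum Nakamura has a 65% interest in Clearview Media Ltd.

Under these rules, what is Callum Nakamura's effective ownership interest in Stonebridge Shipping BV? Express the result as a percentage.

50.3406%

By sibling attribution (R3), Callum Nakamura is treated as also owning Oren Nakamura's interest in Ironwood Holdings Ltd, giving 65% + 35% = 100%.
By sibling attribution (R3), Callum Nakamura is treated as also owning Oren Nakamura's interest in Clearview Media Ltd, giving 65% + 35% = 100%.
By sibling attribution (R3), Callum Nakamura is treated as also owning Oren Nakamura's interest in Bluewater Logistics SA, giving 41% + 25% = 66%.
By sibling attribution (R3), Callum Nakamura is treated as owning Oren Nakamura's 30% interest in Stonebridge Shipping BV.
Chain via Ironwood Holdings Ltd → Oakhollow Trust (R1): 100% × 33% × 12% = 3.96% of Stonebridge Shipping BV.
Chain via Clearview Media Ltd → Talon Energy Co. (R1): 100% × 27% × 23% = 6.21% of Stonebridge Shipping BV.
Chain via Bluewater Logistics SA → Cobalt Services GmbH (R1): 66% × 67% × 23% = 10.1706% of Stonebridge Shipping BV.
Direct interest in Stonebridge Shipping BV: 30%.
Aggregating (R2): 3.96% + 6.21% + 10.1706% + 30% = 50.3406%.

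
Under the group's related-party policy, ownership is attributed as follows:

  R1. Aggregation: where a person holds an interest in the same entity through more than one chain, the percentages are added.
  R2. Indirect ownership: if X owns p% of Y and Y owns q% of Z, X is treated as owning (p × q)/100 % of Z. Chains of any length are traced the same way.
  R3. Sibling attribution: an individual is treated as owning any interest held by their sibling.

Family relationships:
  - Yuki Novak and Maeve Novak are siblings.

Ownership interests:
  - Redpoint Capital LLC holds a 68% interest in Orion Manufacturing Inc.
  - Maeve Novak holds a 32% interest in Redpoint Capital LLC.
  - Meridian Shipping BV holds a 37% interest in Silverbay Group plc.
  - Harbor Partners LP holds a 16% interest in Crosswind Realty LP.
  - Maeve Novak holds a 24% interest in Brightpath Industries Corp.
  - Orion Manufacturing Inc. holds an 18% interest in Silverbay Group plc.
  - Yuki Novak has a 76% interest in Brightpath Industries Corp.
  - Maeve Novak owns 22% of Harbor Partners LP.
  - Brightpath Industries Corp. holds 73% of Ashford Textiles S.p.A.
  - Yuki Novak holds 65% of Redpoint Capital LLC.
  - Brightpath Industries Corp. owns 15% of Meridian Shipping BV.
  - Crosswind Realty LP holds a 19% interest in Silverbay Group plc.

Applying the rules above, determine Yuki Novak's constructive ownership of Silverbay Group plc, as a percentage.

By sibling attribution (R3), Yuki Novak is treated as also owning Maeve Novak's interest in Redpoint Capital LLC, giving 65% + 32% = 97%.
By sibling attribution (R3), Yuki Novak is treated as also owning Maeve Novak's interest in Brightpath Industries Corp, giving 76% + 24% = 100%.
By sibling attribution (R3), Yuki Novak is treated as owning Maeve Novak's 22% interest in Harbor Partners LP.
Chain via Redpoint Capital LLC → Orion Manufacturing Inc. (R2): 97% × 68% × 18% = 11.8728% of Silverbay Group plc.
Chain via Brightpath Industries Corp. → Meridian Shipping BV (R2): 100% × 15% × 37% = 5.55% of Silverbay Group plc.
Chain via Harbor Partners LP → Crosswind Realty LP (R2): 22% × 16% × 19% = 0.6688% of Silverbay Group plc.
Aggregating (R1): 11.8728% + 5.55% + 0.6688% = 18.0916%.

18.0916%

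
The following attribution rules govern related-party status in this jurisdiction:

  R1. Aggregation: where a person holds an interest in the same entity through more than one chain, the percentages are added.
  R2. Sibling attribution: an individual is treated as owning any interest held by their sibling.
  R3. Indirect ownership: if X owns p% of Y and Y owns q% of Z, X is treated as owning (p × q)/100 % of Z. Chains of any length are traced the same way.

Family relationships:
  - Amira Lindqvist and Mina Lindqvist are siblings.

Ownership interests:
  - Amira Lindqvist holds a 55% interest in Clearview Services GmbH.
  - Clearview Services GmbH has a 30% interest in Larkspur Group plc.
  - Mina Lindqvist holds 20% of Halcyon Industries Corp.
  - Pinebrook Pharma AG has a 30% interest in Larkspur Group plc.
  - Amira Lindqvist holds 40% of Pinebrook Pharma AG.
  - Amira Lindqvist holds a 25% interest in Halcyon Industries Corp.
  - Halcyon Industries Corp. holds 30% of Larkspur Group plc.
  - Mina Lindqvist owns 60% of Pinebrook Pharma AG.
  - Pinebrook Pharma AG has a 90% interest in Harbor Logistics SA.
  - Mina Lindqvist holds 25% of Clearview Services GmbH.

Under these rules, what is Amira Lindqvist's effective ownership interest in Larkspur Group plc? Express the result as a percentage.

67.5%

By sibling attribution (R2), Amira Lindqvist is treated as also owning Mina Lindqvist's interest in Halcyon Industries Corp, giving 25% + 20% = 45%.
By sibling attribution (R2), Amira Lindqvist is treated as also owning Mina Lindqvist's interest in Pinebrook Pharma AG, giving 40% + 60% = 100%.
By sibling attribution (R2), Amira Lindqvist is treated as also owning Mina Lindqvist's interest in Clearview Services GmbH, giving 55% + 25% = 80%.
Chain via Halcyon Industries Corp. (R3): 45% × 30% = 13.5% of Larkspur Group plc.
Chain via Pinebrook Pharma AG (R3): 100% × 30% = 30% of Larkspur Group plc.
Chain via Clearview Services GmbH (R3): 80% × 30% = 24% of Larkspur Group plc.
Aggregating (R1): 13.5% + 30% + 24% = 67.5%.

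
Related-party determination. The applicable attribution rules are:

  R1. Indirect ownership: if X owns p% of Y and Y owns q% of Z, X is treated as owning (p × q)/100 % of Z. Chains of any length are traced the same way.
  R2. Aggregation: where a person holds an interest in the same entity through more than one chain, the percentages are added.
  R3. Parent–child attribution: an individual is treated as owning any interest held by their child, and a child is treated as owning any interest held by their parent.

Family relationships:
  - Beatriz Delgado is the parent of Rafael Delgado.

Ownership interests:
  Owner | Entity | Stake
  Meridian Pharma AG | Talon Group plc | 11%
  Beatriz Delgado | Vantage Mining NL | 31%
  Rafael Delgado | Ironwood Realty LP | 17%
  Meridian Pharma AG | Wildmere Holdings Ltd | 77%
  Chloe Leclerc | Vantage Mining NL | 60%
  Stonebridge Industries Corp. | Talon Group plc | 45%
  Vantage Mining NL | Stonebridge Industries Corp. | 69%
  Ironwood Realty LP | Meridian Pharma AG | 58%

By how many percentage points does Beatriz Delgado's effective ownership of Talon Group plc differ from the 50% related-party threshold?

By parent–child attribution (R3), Beatriz Delgado is treated as owning Rafael Delgado's 17% interest in Ironwood Realty LP.
Chain via Vantage Mining NL → Stonebridge Industries Corp. (R1): 31% × 69% × 45% = 9.6255% of Talon Group plc.
Chain via Ironwood Realty LP → Meridian Pharma AG (R1): 17% × 58% × 11% = 1.0846% of Talon Group plc.
Aggregating (R2): 9.6255% + 1.0846% = 10.7101%.
10.7101% falls short of the 50% threshold by 39.2899 percentage points.

39.2899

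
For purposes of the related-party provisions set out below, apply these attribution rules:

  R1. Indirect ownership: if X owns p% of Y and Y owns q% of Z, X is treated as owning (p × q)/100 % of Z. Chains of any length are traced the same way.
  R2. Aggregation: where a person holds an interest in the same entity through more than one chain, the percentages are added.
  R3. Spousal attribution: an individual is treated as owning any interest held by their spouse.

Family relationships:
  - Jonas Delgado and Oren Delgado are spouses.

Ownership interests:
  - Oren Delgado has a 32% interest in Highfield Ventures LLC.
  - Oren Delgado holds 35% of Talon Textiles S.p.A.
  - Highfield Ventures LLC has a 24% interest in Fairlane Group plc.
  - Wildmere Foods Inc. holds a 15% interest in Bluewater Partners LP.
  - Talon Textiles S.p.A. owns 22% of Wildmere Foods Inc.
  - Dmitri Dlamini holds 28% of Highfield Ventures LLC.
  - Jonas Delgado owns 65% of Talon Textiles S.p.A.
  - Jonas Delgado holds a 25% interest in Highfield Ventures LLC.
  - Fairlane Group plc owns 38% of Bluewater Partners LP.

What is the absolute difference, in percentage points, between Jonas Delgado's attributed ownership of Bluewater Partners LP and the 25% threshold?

By spousal attribution (R3), Jonas Delgado is treated as also owning Oren Delgado's interest in Talon Textiles S.p.A, giving 65% + 35% = 100%.
By spousal attribution (R3), Jonas Delgado is treated as also owning Oren Delgado's interest in Highfield Ventures LLC, giving 25% + 32% = 57%.
Chain via Talon Textiles S.p.A. → Wildmere Foods Inc. (R1): 100% × 22% × 15% = 3.3% of Bluewater Partners LP.
Chain via Highfield Ventures LLC → Fairlane Group plc (R1): 57% × 24% × 38% = 5.1984% of Bluewater Partners LP.
Aggregating (R2): 3.3% + 5.1984% = 8.4984%.
8.4984% falls short of the 25% threshold by 16.5016 percentage points.

16.5016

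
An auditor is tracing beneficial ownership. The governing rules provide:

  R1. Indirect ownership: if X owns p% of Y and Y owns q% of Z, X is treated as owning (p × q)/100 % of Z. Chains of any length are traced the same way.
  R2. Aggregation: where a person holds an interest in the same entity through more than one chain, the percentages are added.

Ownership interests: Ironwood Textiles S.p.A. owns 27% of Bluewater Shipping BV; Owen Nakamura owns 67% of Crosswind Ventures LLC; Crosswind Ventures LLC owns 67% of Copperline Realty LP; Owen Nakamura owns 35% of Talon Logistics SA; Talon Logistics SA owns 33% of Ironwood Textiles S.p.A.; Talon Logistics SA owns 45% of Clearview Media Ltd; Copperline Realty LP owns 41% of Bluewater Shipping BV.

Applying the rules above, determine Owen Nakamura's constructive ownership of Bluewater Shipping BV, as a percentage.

Chain via Crosswind Ventures LLC → Copperline Realty LP (R1): 67% × 67% × 41% = 18.4049% of Bluewater Shipping BV.
Chain via Talon Logistics SA → Ironwood Textiles S.p.A. (R1): 35% × 33% × 27% = 3.1185% of Bluewater Shipping BV.
Aggregating (R2): 18.4049% + 3.1185% = 21.5234%.

21.5234%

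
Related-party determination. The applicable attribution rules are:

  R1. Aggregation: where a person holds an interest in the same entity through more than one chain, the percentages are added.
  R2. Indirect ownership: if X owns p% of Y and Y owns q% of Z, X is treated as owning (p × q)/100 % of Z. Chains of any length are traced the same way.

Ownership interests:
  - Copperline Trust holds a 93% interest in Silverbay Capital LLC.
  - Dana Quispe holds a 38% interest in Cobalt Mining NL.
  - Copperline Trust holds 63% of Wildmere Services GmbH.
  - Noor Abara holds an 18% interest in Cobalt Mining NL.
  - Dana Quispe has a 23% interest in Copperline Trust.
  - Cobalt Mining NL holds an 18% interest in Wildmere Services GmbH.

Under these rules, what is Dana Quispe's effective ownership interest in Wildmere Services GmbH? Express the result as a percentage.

Chain via Cobalt Mining NL (R2): 38% × 18% = 6.84% of Wildmere Services GmbH.
Chain via Copperline Trust (R2): 23% × 63% = 14.49% of Wildmere Services GmbH.
Aggregating (R1): 6.84% + 14.49% = 21.33%.

21.33%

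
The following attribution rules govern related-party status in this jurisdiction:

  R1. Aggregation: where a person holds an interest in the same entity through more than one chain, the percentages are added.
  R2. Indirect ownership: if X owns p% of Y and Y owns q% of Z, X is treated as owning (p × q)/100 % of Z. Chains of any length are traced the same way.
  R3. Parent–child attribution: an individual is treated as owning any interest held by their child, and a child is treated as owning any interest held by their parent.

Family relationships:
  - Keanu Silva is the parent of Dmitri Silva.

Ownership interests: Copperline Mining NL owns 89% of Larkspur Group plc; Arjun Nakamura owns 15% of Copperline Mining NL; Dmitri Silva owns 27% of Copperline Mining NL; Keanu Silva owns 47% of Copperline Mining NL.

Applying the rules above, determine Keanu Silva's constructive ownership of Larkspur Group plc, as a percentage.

65.86%

By parent–child attribution (R3), Keanu Silva is treated as also owning Dmitri Silva's interest in Copperline Mining NL, giving 47% + 27% = 74%.
Chain via Copperline Mining NL (R2): 74% × 89% = 65.86% of Larkspur Group plc.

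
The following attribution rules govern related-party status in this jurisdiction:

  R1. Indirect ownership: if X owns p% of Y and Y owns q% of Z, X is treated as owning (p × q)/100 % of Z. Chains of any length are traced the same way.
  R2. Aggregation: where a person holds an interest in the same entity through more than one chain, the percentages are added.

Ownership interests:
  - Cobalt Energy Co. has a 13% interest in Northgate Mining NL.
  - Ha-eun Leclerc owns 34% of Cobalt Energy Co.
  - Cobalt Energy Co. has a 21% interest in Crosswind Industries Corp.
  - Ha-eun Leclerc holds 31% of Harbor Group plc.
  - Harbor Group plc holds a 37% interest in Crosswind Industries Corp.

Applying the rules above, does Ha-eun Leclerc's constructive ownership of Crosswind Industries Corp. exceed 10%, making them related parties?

Yes

Chain via Cobalt Energy Co. (R1): 34% × 21% = 7.14% of Crosswind Industries Corp.
Chain via Harbor Group plc (R1): 31% × 37% = 11.47% of Crosswind Industries Corp.
Aggregating (R2): 7.14% + 11.47% = 18.61%.
18.61% exceeds the 10% threshold, so Ha-eun is a related party to Crosswind Industries Corp.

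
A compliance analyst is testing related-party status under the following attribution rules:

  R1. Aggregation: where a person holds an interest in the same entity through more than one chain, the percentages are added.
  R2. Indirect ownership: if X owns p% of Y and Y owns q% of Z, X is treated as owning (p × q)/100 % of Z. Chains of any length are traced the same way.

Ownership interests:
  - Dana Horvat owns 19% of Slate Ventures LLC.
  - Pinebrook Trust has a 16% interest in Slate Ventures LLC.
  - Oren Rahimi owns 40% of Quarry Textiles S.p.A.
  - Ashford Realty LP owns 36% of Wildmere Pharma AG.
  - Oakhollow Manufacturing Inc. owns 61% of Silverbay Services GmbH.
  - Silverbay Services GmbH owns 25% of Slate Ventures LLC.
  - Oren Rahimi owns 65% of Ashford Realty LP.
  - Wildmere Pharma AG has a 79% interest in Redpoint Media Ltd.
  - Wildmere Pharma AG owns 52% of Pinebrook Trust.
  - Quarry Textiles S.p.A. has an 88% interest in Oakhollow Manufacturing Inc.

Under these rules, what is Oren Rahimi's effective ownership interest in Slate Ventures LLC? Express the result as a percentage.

Chain via Ashford Realty LP → Wildmere Pharma AG → Pinebrook Trust (R2): 65% × 36% × 52% × 16% = 1.94688% of Slate Ventures LLC.
Chain via Quarry Textiles S.p.A. → Oakhollow Manufacturing Inc. → Silverbay Services GmbH (R2): 40% × 88% × 61% × 25% = 5.368% of Slate Ventures LLC.
Aggregating (R1): 1.94688% + 5.368% = 7.31488%.

7.31488%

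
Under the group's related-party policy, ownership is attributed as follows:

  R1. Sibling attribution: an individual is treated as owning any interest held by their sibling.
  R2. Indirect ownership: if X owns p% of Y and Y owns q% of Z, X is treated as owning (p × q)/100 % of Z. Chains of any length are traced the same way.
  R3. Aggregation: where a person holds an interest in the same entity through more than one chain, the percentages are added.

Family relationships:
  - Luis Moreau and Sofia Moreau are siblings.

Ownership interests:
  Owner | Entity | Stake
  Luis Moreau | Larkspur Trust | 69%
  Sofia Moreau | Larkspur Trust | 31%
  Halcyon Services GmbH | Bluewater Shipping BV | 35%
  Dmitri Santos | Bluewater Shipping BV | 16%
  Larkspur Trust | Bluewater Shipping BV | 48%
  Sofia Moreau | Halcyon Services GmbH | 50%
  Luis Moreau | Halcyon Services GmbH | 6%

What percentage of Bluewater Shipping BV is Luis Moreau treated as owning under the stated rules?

By sibling attribution (R1), Luis Moreau is treated as also owning Sofia Moreau's interest in Halcyon Services GmbH, giving 6% + 50% = 56%.
By sibling attribution (R1), Luis Moreau is treated as also owning Sofia Moreau's interest in Larkspur Trust, giving 69% + 31% = 100%.
Chain via Halcyon Services GmbH (R2): 56% × 35% = 19.6% of Bluewater Shipping BV.
Chain via Larkspur Trust (R2): 100% × 48% = 48% of Bluewater Shipping BV.
Aggregating (R3): 19.6% + 48% = 67.6%.

67.6%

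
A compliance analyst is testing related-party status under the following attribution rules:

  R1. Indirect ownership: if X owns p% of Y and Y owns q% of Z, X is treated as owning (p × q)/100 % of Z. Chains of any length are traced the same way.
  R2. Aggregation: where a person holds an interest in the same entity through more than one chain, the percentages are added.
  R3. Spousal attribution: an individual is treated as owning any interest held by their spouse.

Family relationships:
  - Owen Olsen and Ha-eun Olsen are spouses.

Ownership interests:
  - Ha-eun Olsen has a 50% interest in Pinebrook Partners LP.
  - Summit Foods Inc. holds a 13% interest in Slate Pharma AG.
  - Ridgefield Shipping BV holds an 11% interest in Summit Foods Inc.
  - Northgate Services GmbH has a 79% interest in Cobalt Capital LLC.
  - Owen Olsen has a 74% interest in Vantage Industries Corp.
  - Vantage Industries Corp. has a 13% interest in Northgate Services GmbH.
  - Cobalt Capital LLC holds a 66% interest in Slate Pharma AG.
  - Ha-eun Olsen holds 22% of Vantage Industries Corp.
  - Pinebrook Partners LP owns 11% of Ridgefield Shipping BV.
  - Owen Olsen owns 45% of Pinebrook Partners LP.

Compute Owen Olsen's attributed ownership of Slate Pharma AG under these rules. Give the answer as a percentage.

By spousal attribution (R3), Owen Olsen is treated as also owning Ha-eun Olsen's interest in Pinebrook Partners LP, giving 45% + 50% = 95%.
By spousal attribution (R3), Owen Olsen is treated as also owning Ha-eun Olsen's interest in Vantage Industries Corp, giving 74% + 22% = 96%.
Chain via Pinebrook Partners LP → Ridgefield Shipping BV → Summit Foods Inc. (R1): 95% × 11% × 11% × 13% = 0.149435% of Slate Pharma AG.
Chain via Vantage Industries Corp. → Northgate Services GmbH → Cobalt Capital LLC (R1): 96% × 13% × 79% × 66% = 6.507072% of Slate Pharma AG.
Aggregating (R2): 0.149435% + 6.507072% = 6.656507%.

6.656507%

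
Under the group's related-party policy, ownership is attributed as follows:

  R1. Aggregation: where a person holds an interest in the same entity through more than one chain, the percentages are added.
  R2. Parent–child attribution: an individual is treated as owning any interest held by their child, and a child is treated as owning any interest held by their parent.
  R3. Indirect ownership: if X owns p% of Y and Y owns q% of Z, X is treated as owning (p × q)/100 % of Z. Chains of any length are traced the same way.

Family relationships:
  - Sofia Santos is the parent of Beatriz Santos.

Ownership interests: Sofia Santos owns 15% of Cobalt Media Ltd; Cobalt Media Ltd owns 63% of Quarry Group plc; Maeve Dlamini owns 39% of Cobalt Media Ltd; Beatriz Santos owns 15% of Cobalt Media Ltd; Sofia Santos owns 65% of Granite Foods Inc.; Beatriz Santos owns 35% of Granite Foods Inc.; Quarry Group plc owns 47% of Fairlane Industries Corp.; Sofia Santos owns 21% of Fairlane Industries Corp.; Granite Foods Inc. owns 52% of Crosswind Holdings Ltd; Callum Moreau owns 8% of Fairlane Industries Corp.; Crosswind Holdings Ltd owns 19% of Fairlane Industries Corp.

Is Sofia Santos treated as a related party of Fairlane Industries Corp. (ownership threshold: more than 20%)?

By parent–child attribution (R2), Sofia Santos is treated as also owning Beatriz Santos's interest in Granite Foods Inc, giving 65% + 35% = 100%.
By parent–child attribution (R2), Sofia Santos is treated as also owning Beatriz Santos's interest in Cobalt Media Ltd, giving 15% + 15% = 30%.
Chain via Granite Foods Inc. → Crosswind Holdings Ltd (R3): 100% × 52% × 19% = 9.88% of Fairlane Industries Corp.
Chain via Cobalt Media Ltd → Quarry Group plc (R3): 30% × 63% × 47% = 8.883% of Fairlane Industries Corp.
Direct interest in Fairlane Industries Corp: 21%.
Aggregating (R1): 9.88% + 8.883% + 21% = 39.763%.
39.763% exceeds the 20% threshold, so Sofia is a related party to Fairlane Industries Corp.

Yes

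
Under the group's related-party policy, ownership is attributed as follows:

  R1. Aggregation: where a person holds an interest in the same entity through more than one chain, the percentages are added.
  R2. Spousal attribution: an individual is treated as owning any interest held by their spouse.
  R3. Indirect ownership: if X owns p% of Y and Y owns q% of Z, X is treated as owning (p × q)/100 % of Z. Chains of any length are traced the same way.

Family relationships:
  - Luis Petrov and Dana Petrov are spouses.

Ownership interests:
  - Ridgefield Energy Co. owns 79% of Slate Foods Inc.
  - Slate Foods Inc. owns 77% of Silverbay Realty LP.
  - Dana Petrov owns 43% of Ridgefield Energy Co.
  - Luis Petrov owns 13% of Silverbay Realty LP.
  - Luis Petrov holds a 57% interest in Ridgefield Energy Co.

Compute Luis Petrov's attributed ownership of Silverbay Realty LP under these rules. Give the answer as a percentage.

By spousal attribution (R2), Luis Petrov is treated as also owning Dana Petrov's interest in Ridgefield Energy Co, giving 57% + 43% = 100%.
Chain via Ridgefield Energy Co. → Slate Foods Inc. (R3): 100% × 79% × 77% = 60.83% of Silverbay Realty LP.
Direct interest in Silverbay Realty LP: 13%.
Aggregating (R1): 60.83% + 13% = 73.83%.

73.83%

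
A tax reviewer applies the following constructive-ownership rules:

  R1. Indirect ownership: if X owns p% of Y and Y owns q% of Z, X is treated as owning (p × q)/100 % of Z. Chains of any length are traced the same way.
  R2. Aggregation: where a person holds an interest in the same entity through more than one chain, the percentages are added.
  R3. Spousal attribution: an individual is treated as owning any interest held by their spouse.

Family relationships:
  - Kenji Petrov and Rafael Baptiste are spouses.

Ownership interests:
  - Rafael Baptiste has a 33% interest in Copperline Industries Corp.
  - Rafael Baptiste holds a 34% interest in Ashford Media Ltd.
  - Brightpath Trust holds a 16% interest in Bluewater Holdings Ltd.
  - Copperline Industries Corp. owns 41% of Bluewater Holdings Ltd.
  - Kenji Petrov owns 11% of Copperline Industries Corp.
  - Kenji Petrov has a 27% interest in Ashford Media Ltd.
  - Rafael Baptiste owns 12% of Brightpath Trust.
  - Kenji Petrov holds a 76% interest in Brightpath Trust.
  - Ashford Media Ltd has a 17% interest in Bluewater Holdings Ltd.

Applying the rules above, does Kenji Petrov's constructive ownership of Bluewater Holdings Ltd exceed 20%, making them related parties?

By spousal attribution (R3), Kenji Petrov is treated as also owning Rafael Baptiste's interest in Brightpath Trust, giving 76% + 12% = 88%.
By spousal attribution (R3), Kenji Petrov is treated as also owning Rafael Baptiste's interest in Ashford Media Ltd, giving 27% + 34% = 61%.
By spousal attribution (R3), Kenji Petrov is treated as also owning Rafael Baptiste's interest in Copperline Industries Corp, giving 11% + 33% = 44%.
Chain via Brightpath Trust (R1): 88% × 16% = 14.08% of Bluewater Holdings Ltd.
Chain via Ashford Media Ltd (R1): 61% × 17% = 10.37% of Bluewater Holdings Ltd.
Chain via Copperline Industries Corp. (R1): 44% × 41% = 18.04% of Bluewater Holdings Ltd.
Aggregating (R2): 14.08% + 10.37% + 18.04% = 42.49%.
42.49% exceeds the 20% threshold, so Kenji is a related party to Bluewater Holdings Ltd.

Yes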